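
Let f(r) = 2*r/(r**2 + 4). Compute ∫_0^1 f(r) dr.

Let u = r**2 + 4, so du = 2*r dr. When r = 0, u = 4; when r = 1, u = 5.
The integral becomes ∫ 1/u du from 4 to 5, with antiderivative log(u).
Back in r: F(r) = log(r**2 + 4).
Then F(1) - F(0) = (log(5)) - (log(4)) = log(5/4).

log(5/4)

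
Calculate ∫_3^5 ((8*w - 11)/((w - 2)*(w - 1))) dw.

3*log(2) + 5*log(3)

Factor the denominator: w**2 - 3*w + 2 = (w - 1)(w - 2).
Partial fractions: (8*w - 11)/((w - 2)*(w - 1)) = 3/(w - 1) + 5/(w - 2).
An antiderivative is F(w) = 5*log(w - 2) + 3*log(w - 1).
Then F(5) - F(3) = (6*log(2) + 5*log(3)) - (log(8)) = 3*log(2) + 5*log(3).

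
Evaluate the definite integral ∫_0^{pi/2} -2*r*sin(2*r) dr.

Integrate by parts once (u = r, dv = -2*sin(2*r) dr).
An antiderivative is F(r) = r*cos(2*r) - sin(2*r)/2.
Then F(pi/2) - F(0) = (-pi/2) - (0) = -pi/2.

-pi/2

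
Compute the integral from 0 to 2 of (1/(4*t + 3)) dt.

-log(3)/4 + log(11)/4

An antiderivative is F(t) = log(4*t + 3)/4.
Then F(2) - F(0) = (log(11)/4) - (log(3)/4) = -log(3)/4 + log(11)/4.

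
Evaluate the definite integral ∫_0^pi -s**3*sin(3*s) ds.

Integrate by parts 3 times (u = s^3, dv = -sin(3*s) ds).
An antiderivative is F(s) = s**3*cos(3*s)/3 - s**2*sin(3*s)/3 - 2*s*cos(3*s)/9 + 2*sin(3*s)/27.
Then F(pi) - F(0) = (pi*(2 - 3*pi**2)/9) - (0) = pi*(2 - 3*pi**2)/9.

pi*(2 - 3*pi**2)/9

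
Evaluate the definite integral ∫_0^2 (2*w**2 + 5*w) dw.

By the power rule, an antiderivative is F(w) = 2*w**3/3 + 5*w**2/2.
Then F(2) - F(0) = (46/3) - (0) = 46/3.

46/3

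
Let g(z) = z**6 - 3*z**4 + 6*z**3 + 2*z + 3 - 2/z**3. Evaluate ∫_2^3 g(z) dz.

343859/1260

By the power rule, an antiderivative is F(z) = z**7/7 - 3*z**5/5 + 3*z**4/2 + z**2 + 3*z + z**(-2).
Then F(3) - F(2) = (192931/630) - (4667/140) = 343859/1260.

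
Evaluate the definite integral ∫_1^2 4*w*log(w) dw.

-3 + 8*log(2)

Integrate by parts once (u = ln w, dv = 4*w dw).
An antiderivative is F(w) = w**2*(2*log(w) - 1).
Then F(2) - F(1) = (-4 + 8*log(2)) - (-1) = -3 + 8*log(2).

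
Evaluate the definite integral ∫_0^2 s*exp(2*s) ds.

Integrate by parts once (u = s, dv = exp(2*s) ds).
An antiderivative is F(s) = (2*s - 1)*exp(2*s)/4.
Then F(2) - F(0) = (3*exp(4)/4) - (-1/4) = 1/4 + 3*exp(4)/4.

1/4 + 3*exp(4)/4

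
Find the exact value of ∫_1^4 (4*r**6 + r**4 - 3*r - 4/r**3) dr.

By the power rule, an antiderivative is F(r) = 4*r**7/7 + r**5/5 - 3*r**2/2 + 2/r**2.
Then F(4) - F(1) = (2672099/280) - (89/70) = 2671743/280.

2671743/280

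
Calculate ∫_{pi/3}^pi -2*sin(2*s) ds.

3/2

An antiderivative is F(s) = cos(2*s).
Then F(pi) - F(pi/3) = (1) - (-1/2) = 3/2.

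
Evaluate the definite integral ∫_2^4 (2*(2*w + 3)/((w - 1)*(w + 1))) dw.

Factor the denominator: w**2 - 1 = (w + 1)(w - 1).
Partial fractions: 2*(2*w + 3)/((w - 1)*(w + 1)) = -1/(w + 1) + 5/(w - 1).
An antiderivative is F(w) = 5*log(w - 1) - log(w + 1).
Then F(4) - F(2) = (-log(5) + 5*log(3)) - (-log(3)) = -log(5) + 6*log(3).

-log(5) + 6*log(3)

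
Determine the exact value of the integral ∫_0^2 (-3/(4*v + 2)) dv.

An antiderivative is F(v) = -3*log(4*v + 2)/4.
Then F(2) - F(0) = (-3*log(10)/4) - (-3*log(2)/4) = -3*log(5)/4.

-3*log(5)/4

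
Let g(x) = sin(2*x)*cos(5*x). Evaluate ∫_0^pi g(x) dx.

Use the identity sin(2*x)cos(5*x) = [sin(7*x) + sin(-3*x)]/2.
An antiderivative is F(x) = cos(3*x)/6 - cos(7*x)/14.
Then F(pi) - F(0) = (-2/21) - (2/21) = -4/21.

-4/21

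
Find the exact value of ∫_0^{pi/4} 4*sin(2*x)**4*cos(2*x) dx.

2/5

Let u = sin(2*x), so du = 2*cos(2*x) dx. When x = 0, u = 0; when x = pi/4, u = 1.
The integral becomes 2·∫ u**4 du from 0 to 1, with antiderivative 2*u**5/5.
Back in x: F(x) = 2*sin(2*x)**5/5.
Then F(pi/4) - F(0) = (2/5) - (0) = 2/5.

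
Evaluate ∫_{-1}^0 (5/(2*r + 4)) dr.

An antiderivative is F(r) = 5*log(2*r + 4)/2.
Then F(0) - F(-1) = (log(32)) - (5*log(2)/2) = 5*log(2)/2.

5*log(2)/2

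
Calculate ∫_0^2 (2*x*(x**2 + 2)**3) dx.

Let u = x**2 + 2, so du = 2*x dx. When x = 0, u = 2; when x = 2, u = 6.
The integral becomes ∫ u**3 du from 2 to 6, with antiderivative u**4/4.
Back in x: F(x) = (x**2 + 2)**4/4.
Then F(2) - F(0) = (324) - (4) = 320.

320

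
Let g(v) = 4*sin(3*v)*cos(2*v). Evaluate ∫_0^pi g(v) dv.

Use the identity sin(3*v)cos(2*v) = [sin(5*v) + sin(v)]/2.
An antiderivative is F(v) = -2*cos(v) - 2*cos(5*v)/5.
Then F(pi) - F(0) = (12/5) - (-12/5) = 24/5.

24/5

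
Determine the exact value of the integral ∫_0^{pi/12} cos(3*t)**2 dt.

Use the identity cos^2(3*t) = (1 + cos(6*t))/2.
An antiderivative is F(t) = t/2 + sin(6*t)/12.
Then F(pi/12) - F(0) = (1/12 + pi/24) - (0) = 1/12 + pi/24.

1/12 + pi/24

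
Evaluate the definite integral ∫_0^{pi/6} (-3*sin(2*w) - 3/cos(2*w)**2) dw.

-3*sqrt(3)/2 - 3/4

An antiderivative is F(w) = 3*cos(2*w)/2 - 3*tan(2*w)/2.
Then F(pi/6) - F(0) = (3/4 - 3*sqrt(3)/2) - (3/2) = -3*sqrt(3)/2 - 3/4.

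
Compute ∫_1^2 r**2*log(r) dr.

Integrate by parts once (u = ln r, dv = r**2 dr).
An antiderivative is F(r) = r**3*(3*log(r) - 1)/9.
Then F(2) - F(1) = (-8/9 + 8*log(2)/3) - (-1/9) = -7/9 + 8*log(2)/3.

-7/9 + 8*log(2)/3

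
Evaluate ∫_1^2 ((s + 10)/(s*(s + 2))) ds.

log(81/8)

Factor the denominator: s**2 + 2*s = (s + 2)s.
Partial fractions: (s + 10)/(s*(s + 2)) = -4/(s + 2) + 5/s.
An antiderivative is F(s) = 5*log(s) - 4*log(s + 2).
Then F(2) - F(1) = (-log(8)) - (-log(81)) = log(81/8).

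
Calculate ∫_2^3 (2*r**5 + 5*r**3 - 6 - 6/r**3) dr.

593/2

By the power rule, an antiderivative is F(r) = r**6/3 + 5*r**4/4 - 6*r + 3/r**2.
Then F(3) - F(2) = (3919/12) - (361/12) = 593/2.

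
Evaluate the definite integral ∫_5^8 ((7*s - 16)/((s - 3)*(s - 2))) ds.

Factor the denominator: s**2 - 5*s + 6 = (s - 2)(s - 3).
Partial fractions: (7*s - 16)/((s - 3)*(s - 2)) = 2/(s - 2) + 5/(s - 3).
An antiderivative is F(s) = 5*log(s - 3) + 2*log(s - 2).
Then F(8) - F(5) = (2*log(2) + 2*log(3) + 5*log(5)) - (2*log(3) + 5*log(2)) = -3*log(2) + 5*log(5).

-3*log(2) + 5*log(5)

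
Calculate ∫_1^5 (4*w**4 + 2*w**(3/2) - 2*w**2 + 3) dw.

20*sqrt(5) + 36416/15

By the power rule, an antiderivative is F(w) = 4*w**(5/2)/5 + 4*w**5/5 - 2*w**3/3 + 3*w.
Then F(5) - F(1) = (20*sqrt(5) + 7295/3) - (59/15) = 20*sqrt(5) + 36416/15.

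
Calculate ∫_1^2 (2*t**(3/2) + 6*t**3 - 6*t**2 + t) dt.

16*sqrt(2)/5 + 46/5

By the power rule, an antiderivative is F(t) = 4*t**(5/2)/5 + 3*t**4/2 - 2*t**3 + t**2/2.
Then F(2) - F(1) = (16*sqrt(2)/5 + 10) - (4/5) = 16*sqrt(2)/5 + 46/5.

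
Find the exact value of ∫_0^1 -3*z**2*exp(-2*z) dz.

-3/4 + 15*exp(-2)/4

Integrate by parts twice (u = z^2, dv = -3*exp(-2*z) dz).
An antiderivative is F(z) = (6*z**2 + 6*z + 3)*exp(-2*z)/4.
Then F(1) - F(0) = (15*exp(-2)/4) - (3/4) = -3/4 + 15*exp(-2)/4.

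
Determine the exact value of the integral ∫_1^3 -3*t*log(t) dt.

Integrate by parts once (u = ln t, dv = -3*t dt).
An antiderivative is F(t) = -3*t**2*(2*log(t) - 1)/4.
Then F(3) - F(1) = (27/4 - 27*log(3)/2) - (3/4) = 6 - 27*log(3)/2.

6 - 27*log(3)/2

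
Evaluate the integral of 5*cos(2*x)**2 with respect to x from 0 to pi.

Use the identity cos^2(2*x) = (1 + cos(4*x))/2.
An antiderivative is F(x) = 5*x/2 + 5*sin(4*x)/8.
Then F(pi) - F(0) = (5*pi/2) - (0) = 5*pi/2.

5*pi/2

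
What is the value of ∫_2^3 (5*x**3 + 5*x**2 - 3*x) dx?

By the power rule, an antiderivative is F(x) = 5*x**4/4 + 5*x**3/3 - 3*x**2/2.
Then F(3) - F(2) = (531/4) - (82/3) = 1265/12.

1265/12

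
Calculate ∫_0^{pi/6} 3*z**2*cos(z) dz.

-3 + pi**2/24 + sqrt(3)*pi/2

Integrate by parts twice (u = z^2, dv = 3*cos(z) dz).
An antiderivative is F(z) = 3*z**2*sin(z) + 6*z*cos(z) - 6*sin(z).
Then F(pi/6) - F(0) = (-3 + pi**2/24 + sqrt(3)*pi/2) - (0) = -3 + pi**2/24 + sqrt(3)*pi/2.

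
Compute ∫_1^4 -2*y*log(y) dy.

Integrate by parts once (u = ln y, dv = -2*y dy).
An antiderivative is F(y) = -y**2*(2*log(y) - 1)/2.
Then F(4) - F(1) = (8 - 32*log(2)) - (1/2) = 15/2 - 32*log(2).

15/2 - 32*log(2)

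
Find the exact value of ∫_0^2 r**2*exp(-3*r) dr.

2/27 - 50*exp(-6)/27

Integrate by parts twice (u = r^2, dv = exp(-3*r) dr).
An antiderivative is F(r) = (-9*r**2 - 6*r - 2)*exp(-3*r)/27.
Then F(2) - F(0) = (-50*exp(-6)/27) - (-2/27) = 2/27 - 50*exp(-6)/27.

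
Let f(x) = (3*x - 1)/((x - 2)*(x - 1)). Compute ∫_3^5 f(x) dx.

Factor the denominator: x**2 - 3*x + 2 = (x - 1)(x - 2).
Partial fractions: (3*x - 1)/((x - 2)*(x - 1)) = -2/(x - 1) + 5/(x - 2).
An antiderivative is F(x) = 5*log(x - 2) - 2*log(x - 1).
Then F(5) - F(3) = (-4*log(2) + 5*log(3)) - (-log(4)) = -2*log(2) + 5*log(3).

-2*log(2) + 5*log(3)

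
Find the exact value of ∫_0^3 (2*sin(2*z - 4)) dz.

cos(4) - cos(2)

Let u = 2*z - 4, so du = 2 dz. When z = 0, u = -4; when z = 3, u = 2.
The integral becomes ∫ sin(u) du from -4 to 2, with antiderivative -cos(u).
Back in z: F(z) = -cos(2*z - 4).
Then F(3) - F(0) = (-cos(2)) - (-cos(4)) = cos(4) - cos(2).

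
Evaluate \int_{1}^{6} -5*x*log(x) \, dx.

-90*log(3) - 90*log(2) + 175/4

Integrate by parts once (u = ln x, dv = -5*x dx).
An antiderivative is F(x) = -5*x**2*(2*log(x) - 1)/4.
Then F(6) - F(1) = (-90*log(3) - 90*log(2) + 45) - (5/4) = -90*log(3) - 90*log(2) + 175/4.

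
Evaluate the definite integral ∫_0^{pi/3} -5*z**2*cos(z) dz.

-5*pi/3 - 5*sqrt(3)*pi**2/18 + 5*sqrt(3)

Integrate by parts twice (u = z^2, dv = -5*cos(z) dz).
An antiderivative is F(z) = -5*z**2*sin(z) - 10*z*cos(z) + 10*sin(z).
Then F(pi/3) - F(0) = (-5*pi/3 - 5*sqrt(3)*pi**2/18 + 5*sqrt(3)) - (0) = -5*pi/3 - 5*sqrt(3)*pi**2/18 + 5*sqrt(3).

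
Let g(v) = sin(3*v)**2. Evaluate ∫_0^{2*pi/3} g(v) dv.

pi/3

Use the identity sin^2(3*v) = (1 - cos(6*v))/2.
An antiderivative is F(v) = v/2 - sin(6*v)/12.
Then F(2*pi/3) - F(0) = (pi/3) - (0) = pi/3.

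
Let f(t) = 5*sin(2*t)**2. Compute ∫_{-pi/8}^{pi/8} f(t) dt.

Use the identity sin^2(2*t) = (1 - cos(4*t))/2.
An antiderivative is F(t) = 5*t/2 - 5*sin(4*t)/8.
Then F(pi/8) - F(-pi/8) = (-5/8 + 5*pi/16) - (5/8 - 5*pi/16) = -5/4 + 5*pi/8.

-5/4 + 5*pi/8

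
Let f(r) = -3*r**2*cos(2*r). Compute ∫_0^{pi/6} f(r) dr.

-pi/8 - sqrt(3)*pi**2/48 + 3*sqrt(3)/8

Integrate by parts twice (u = r^2, dv = -3*cos(2*r) dr).
An antiderivative is F(r) = -3*r**2*sin(2*r)/2 - 3*r*cos(2*r)/2 + 3*sin(2*r)/4.
Then F(pi/6) - F(0) = (-pi/8 - sqrt(3)*pi**2/48 + 3*sqrt(3)/8) - (0) = -pi/8 - sqrt(3)*pi**2/48 + 3*sqrt(3)/8.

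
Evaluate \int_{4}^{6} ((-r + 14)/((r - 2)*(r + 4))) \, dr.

-3*log(5) + 8*log(2)

Factor the denominator: r**2 + 2*r - 8 = (r + 4)(r - 2).
Partial fractions: (-r + 14)/((r - 2)*(r + 4)) = -3/(r + 4) + 2/(r - 2).
An antiderivative is F(r) = 2*log(r - 2) - 3*log(r + 4).
Then F(6) - F(4) = (-3*log(5) + log(2)) - (-7*log(2)) = -3*log(5) + 8*log(2).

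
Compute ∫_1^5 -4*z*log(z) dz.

24 - 50*log(5)

Integrate by parts once (u = ln z, dv = -4*z dz).
An antiderivative is F(z) = -z**2*(2*log(z) - 1).
Then F(5) - F(1) = (25 - 50*log(5)) - (1) = 24 - 50*log(5).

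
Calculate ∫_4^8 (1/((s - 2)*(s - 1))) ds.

Factor the denominator: s**2 - 3*s + 2 = (s - 1)(s - 2).
Partial fractions: 1/((s - 2)*(s - 1)) = -1/(s - 1) + 1/(s - 2).
An antiderivative is F(s) = log(s - 2) - log(s - 1).
Then F(8) - F(4) = (log(6/7)) - (log(2/3)) = log(9/7).

log(9/7)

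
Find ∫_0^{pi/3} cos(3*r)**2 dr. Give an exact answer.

Use the identity cos^2(3*r) = (1 + cos(6*r))/2.
An antiderivative is F(r) = r/2 + sin(6*r)/12.
Then F(pi/3) - F(0) = (pi/6) - (0) = pi/6.

pi/6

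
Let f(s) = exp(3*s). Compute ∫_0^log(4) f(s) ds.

Let u = exp(s), so du = exp(s) ds. When s = 0, u = 1; when s = log(4), u = 4.
The integral becomes ∫ u**2 du from 1 to 4, with antiderivative u**3/3.
Back in s: F(s) = exp(3*s)/3.
Then F(log(4)) - F(0) = (64/3) - (1/3) = 21.

21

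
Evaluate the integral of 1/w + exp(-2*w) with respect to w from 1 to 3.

-exp(-6)/2 + exp(-2)/2 + log(3)

An antiderivative is F(w) = log(w) - exp(-2*w)/2.
Then F(3) - F(1) = (-exp(-6)/2 + log(3)) - (-exp(-2)/2) = -exp(-6)/2 + exp(-2)/2 + log(3).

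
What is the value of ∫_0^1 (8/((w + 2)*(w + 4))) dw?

Factor the denominator: w**2 + 6*w + 8 = (w + 4)(w + 2).
Partial fractions: 8/((w + 2)*(w + 4)) = -4/(w + 4) + 4/(w + 2).
An antiderivative is F(w) = 4*log(w + 2) - 4*log(w + 4).
Then F(1) - F(0) = (-4*log(5) + 4*log(3)) - (-log(16)) = -4*log(5) + 4*log(2) + 4*log(3).

-4*log(5) + 4*log(2) + 4*log(3)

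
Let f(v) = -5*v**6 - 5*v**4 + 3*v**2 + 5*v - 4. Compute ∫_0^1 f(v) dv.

-31/14

By the power rule, an antiderivative is F(v) = -5*v**7/7 - v**5 + v**3 + 5*v**2/2 - 4*v.
Then F(1) - F(0) = (-31/14) - (0) = -31/14.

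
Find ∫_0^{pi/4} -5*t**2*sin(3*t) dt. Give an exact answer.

Integrate by parts twice (u = t^2, dv = -5*sin(3*t) dt).
An antiderivative is F(t) = 5*t**2*cos(3*t)/3 - 10*t*sin(3*t)/9 - 10*cos(3*t)/27.
Then F(pi/4) - F(0) = (5*sqrt(2)*(-9*pi**2 - 24*pi + 32)/864) - (-10/27) = -5*sqrt(2)*pi**2/96 - 5*sqrt(2)*pi/36 + 5*sqrt(2)/27 + 10/27.

-5*sqrt(2)*pi**2/96 - 5*sqrt(2)*pi/36 + 5*sqrt(2)/27 + 10/27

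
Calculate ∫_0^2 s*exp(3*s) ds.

1/9 + 5*exp(6)/9

Integrate by parts once (u = s, dv = exp(3*s) ds).
An antiderivative is F(s) = (3*s - 1)*exp(3*s)/9.
Then F(2) - F(0) = (5*exp(6)/9) - (-1/9) = 1/9 + 5*exp(6)/9.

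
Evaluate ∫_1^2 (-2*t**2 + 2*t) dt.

By the power rule, an antiderivative is F(t) = -2*t**3/3 + t**2.
Then F(2) - F(1) = (-4/3) - (1/3) = -5/3.

-5/3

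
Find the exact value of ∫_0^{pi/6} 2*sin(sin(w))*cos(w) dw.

2 - 2*cos(1/2)

Let u = sin(w), so du = cos(w) dw. When w = 0, u = 0; when w = pi/6, u = 1/2.
The integral becomes 2·∫ sin(u) du from 0 to 1/2, with antiderivative -2*cos(u).
Back in w: F(w) = -2*cos(sin(w)).
Then F(pi/6) - F(0) = (-2*cos(1/2)) - (-2) = 2 - 2*cos(1/2).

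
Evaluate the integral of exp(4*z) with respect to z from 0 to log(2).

15/4

Let u = exp(z), so du = exp(z) dz. When z = 0, u = 1; when z = log(2), u = 2.
The integral becomes ∫ u**3 du from 1 to 2, with antiderivative u**4/4.
Back in z: F(z) = exp(4*z)/4.
Then F(log(2)) - F(0) = (4) - (1/4) = 15/4.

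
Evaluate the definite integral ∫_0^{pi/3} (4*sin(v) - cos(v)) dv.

An antiderivative is F(v) = -sin(v) - 4*cos(v).
Then F(pi/3) - F(0) = (-2 - sqrt(3)/2) - (-4) = 2 - sqrt(3)/2.

2 - sqrt(3)/2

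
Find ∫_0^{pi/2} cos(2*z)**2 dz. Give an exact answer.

Use the identity cos^2(2*z) = (1 + cos(4*z))/2.
An antiderivative is F(z) = z/2 + sin(4*z)/8.
Then F(pi/2) - F(0) = (pi/4) - (0) = pi/4.

pi/4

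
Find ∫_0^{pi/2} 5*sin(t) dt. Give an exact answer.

5

An antiderivative is F(t) = -5*cos(t).
Then F(pi/2) - F(0) = (0) - (-5) = 5.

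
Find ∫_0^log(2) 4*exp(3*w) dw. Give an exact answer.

Let u = exp(w), so du = exp(w) dw. When w = 0, u = 1; when w = log(2), u = 2.
The integral becomes 4·∫ u**2 du from 1 to 2, with antiderivative 4*u**3/3.
Back in w: F(w) = 4*exp(3*w)/3.
Then F(log(2)) - F(0) = (32/3) - (4/3) = 28/3.

28/3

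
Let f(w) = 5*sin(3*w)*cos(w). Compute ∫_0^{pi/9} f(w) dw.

-5*cos(2*pi/9)/4 - 5*sin(pi/18)/8 + 15/8

Use the identity sin(3*w)cos(w) = [sin(4*w) + sin(2*w)]/2.
An antiderivative is F(w) = -5*cos(2*w)/4 - 5*cos(4*w)/8.
Then F(pi/9) - F(0) = (-5*cos(2*pi/9)/4 - 5*sin(pi/18)/8) - (-15/8) = -5*cos(2*pi/9)/4 - 5*sin(pi/18)/8 + 15/8.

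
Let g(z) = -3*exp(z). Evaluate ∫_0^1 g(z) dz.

An antiderivative is F(z) = -3*exp(z).
Then F(1) - F(0) = (-3*E) - (-3) = 3 - 3*E.

3 - 3*E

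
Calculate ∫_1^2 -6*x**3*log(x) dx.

Integrate by parts once (u = ln x, dv = -6*x**3 dx).
An antiderivative is F(x) = -3*x**4*(4*log(x) - 1)/8.
Then F(2) - F(1) = (6 - 24*log(2)) - (3/8) = 45/8 - 24*log(2).

45/8 - 24*log(2)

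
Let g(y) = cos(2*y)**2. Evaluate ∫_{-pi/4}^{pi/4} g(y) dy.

Use the identity cos^2(2*y) = (1 + cos(4*y))/2.
An antiderivative is F(y) = y/2 + sin(4*y)/8.
Then F(pi/4) - F(-pi/4) = (pi/8) - (-pi/8) = pi/4.

pi/4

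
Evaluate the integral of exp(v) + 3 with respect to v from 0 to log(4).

An antiderivative is F(v) = 3*v + exp(v).
Then F(log(4)) - F(0) = (4 + log(64)) - (1) = 3 + log(64).

3 + log(64)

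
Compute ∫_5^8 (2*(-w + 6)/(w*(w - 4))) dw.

Factor the denominator: w**2 - 4*w = w(w - 4).
Partial fractions: 2*(-w + 6)/(w*(w - 4)) = -3/w + 1/(w - 4).
An antiderivative is F(w) = -3*log(w) + log(w - 4).
Then F(8) - F(5) = (-7*log(2)) - (-3*log(5)) = -7*log(2) + 3*log(5).

-7*log(2) + 3*log(5)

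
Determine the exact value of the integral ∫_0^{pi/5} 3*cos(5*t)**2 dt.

Use the identity cos^2(5*t) = (1 + cos(10*t))/2.
An antiderivative is F(t) = 3*t/2 + 3*sin(10*t)/20.
Then F(pi/5) - F(0) = (3*pi/10) - (0) = 3*pi/10.

3*pi/10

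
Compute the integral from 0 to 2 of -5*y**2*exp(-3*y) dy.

Integrate by parts twice (u = y^2, dv = -5*exp(-3*y) dy).
An antiderivative is F(y) = (45*y**2 + 30*y + 10)*exp(-3*y)/27.
Then F(2) - F(0) = (250*exp(-6)/27) - (10/27) = -10/27 + 250*exp(-6)/27.

-10/27 + 250*exp(-6)/27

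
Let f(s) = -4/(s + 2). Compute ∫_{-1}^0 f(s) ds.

-log(16)

An antiderivative is F(s) = -4*log(s + 2).
Then F(0) - F(-1) = (-log(16)) - (0) = -log(16).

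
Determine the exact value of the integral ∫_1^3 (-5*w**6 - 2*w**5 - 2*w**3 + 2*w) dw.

By the power rule, an antiderivative is F(w) = -5*w**7/7 - w**6/3 - w**4/2 + w**2.
Then F(3) - F(1) = (-25713/14) - (-23/42) = -38558/21.

-38558/21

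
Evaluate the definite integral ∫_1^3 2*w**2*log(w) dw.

-52/9 + 18*log(3)

Integrate by parts once (u = ln w, dv = 2*w**2 dw).
An antiderivative is F(w) = 2*w**3*(3*log(w) - 1)/9.
Then F(3) - F(1) = (-6 + 18*log(3)) - (-2/9) = -52/9 + 18*log(3).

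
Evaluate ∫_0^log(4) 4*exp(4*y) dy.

255

Let u = exp(y), so du = exp(y) dy. When y = 0, u = 1; when y = log(4), u = 4.
The integral becomes 4·∫ u**3 du from 1 to 4, with antiderivative u**4.
Back in y: F(y) = exp(4*y).
Then F(log(4)) - F(0) = (256) - (1) = 255.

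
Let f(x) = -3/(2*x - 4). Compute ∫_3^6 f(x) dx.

-log(8)

An antiderivative is F(x) = -3*log(2*x - 4)/2.
Then F(6) - F(3) = (-9*log(2)/2) - (-3*log(2)/2) = -log(8).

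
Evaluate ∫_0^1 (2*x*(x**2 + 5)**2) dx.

91/3

Let u = x**2 + 5, so du = 2*x dx. When x = 0, u = 5; when x = 1, u = 6.
The integral becomes ∫ u**2 du from 5 to 6, with antiderivative u**3/3.
Back in x: F(x) = (x**2 + 5)**3/3.
Then F(1) - F(0) = (72) - (125/3) = 91/3.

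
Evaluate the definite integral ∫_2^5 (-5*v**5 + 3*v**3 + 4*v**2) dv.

By the power rule, an antiderivative is F(v) = -5*v**6/6 + 3*v**4/4 + 4*v**3/3.
Then F(5) - F(2) = (-148625/12) - (-92/3) = -49419/4.

-49419/4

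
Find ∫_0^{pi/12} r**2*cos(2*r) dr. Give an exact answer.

Integrate by parts twice (u = r^2, dv = cos(2*r) dr).
An antiderivative is F(r) = r**2*sin(2*r)/2 + r*cos(2*r)/2 - sin(2*r)/4.
Then F(pi/12) - F(0) = (-1/8 + pi**2/576 + sqrt(3)*pi/48) - (0) = -1/8 + pi**2/576 + sqrt(3)*pi/48.

-1/8 + pi**2/576 + sqrt(3)*pi/48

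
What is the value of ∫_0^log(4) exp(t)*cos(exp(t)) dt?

Let u = exp(t), so du = exp(t) dt. When t = 0, u = 1; when t = log(4), u = 4.
The integral becomes ∫ cos(u) du from 1 to 4, with antiderivative sin(u).
Back in t: F(t) = sin(exp(t)).
Then F(log(4)) - F(0) = (sin(4)) - (sin(1)) = -sin(1) + sin(4).

-sin(1) + sin(4)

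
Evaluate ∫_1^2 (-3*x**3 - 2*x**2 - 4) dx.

-239/12

By the power rule, an antiderivative is F(x) = -3*x**4/4 - 2*x**3/3 - 4*x.
Then F(2) - F(1) = (-76/3) - (-65/12) = -239/12.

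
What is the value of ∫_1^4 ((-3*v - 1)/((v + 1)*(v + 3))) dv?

-4*log(7) + log(5) + 7*log(2)

Factor the denominator: v**2 + 4*v + 3 = (v + 3)(v + 1).
Partial fractions: (-3*v - 1)/((v + 1)*(v + 3)) = -4/(v + 3) + 1/(v + 1).
An antiderivative is F(v) = log(v + 1) - 4*log(v + 3).
Then F(4) - F(1) = (-4*log(7) + log(5)) - (-7*log(2)) = -4*log(7) + log(5) + 7*log(2).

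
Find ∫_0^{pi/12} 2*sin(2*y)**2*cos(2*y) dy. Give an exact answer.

1/24

Let u = sin(2*y), so du = 2*cos(2*y) dy. When y = 0, u = 0; when y = pi/12, u = 1/2.
The integral becomes ∫ u**2 du from 0 to 1/2, with antiderivative u**3/3.
Back in y: F(y) = sin(2*y)**3/3.
Then F(pi/12) - F(0) = (1/24) - (0) = 1/24.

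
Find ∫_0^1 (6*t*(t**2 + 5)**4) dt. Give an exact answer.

Let u = t**2 + 5, so du = 2*t dt. When t = 0, u = 5; when t = 1, u = 6.
The integral becomes 3·∫ u**4 du from 5 to 6, with antiderivative 3*u**5/5.
Back in t: F(t) = 3*(t**2 + 5)**5/5.
Then F(1) - F(0) = (23328/5) - (1875) = 13953/5.

13953/5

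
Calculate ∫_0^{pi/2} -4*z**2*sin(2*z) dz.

Integrate by parts twice (u = z^2, dv = -4*sin(2*z) dz).
An antiderivative is F(z) = 2*z**2*cos(2*z) - 2*z*sin(2*z) - cos(2*z).
Then F(pi/2) - F(0) = (1 - pi**2/2) - (-1) = 2 - pi**2/2.

2 - pi**2/2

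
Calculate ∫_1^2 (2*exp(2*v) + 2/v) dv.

-exp(2) + log(4) + exp(4)

An antiderivative is F(v) = exp(2*v) + 2*log(v).
Then F(2) - F(1) = (log(4) + exp(4)) - (exp(2)) = -exp(2) + log(4) + exp(4).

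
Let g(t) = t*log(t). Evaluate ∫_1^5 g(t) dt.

Integrate by parts once (u = ln t, dv = t dt).
An antiderivative is F(t) = t**2*(2*log(t) - 1)/4.
Then F(5) - F(1) = (-25/4 + 25*log(5)/2) - (-1/4) = -6 + 25*log(5)/2.

-6 + 25*log(5)/2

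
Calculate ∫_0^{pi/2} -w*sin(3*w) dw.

Integrate by parts once (u = w, dv = -sin(3*w) dw).
An antiderivative is F(w) = w*cos(3*w)/3 - sin(3*w)/9.
Then F(pi/2) - F(0) = (1/9) - (0) = 1/9.

1/9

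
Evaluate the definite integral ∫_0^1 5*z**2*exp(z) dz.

-10 + 5*E

Integrate by parts twice (u = z^2, dv = 5*exp(z) dz).
An antiderivative is F(z) = (5*z**2 - 10*z + 10)*exp(z).
Then F(1) - F(0) = (5*E) - (10) = -10 + 5*E.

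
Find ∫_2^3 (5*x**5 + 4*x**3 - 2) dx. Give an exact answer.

By the power rule, an antiderivative is F(x) = 5*x**6/6 + x**4 - 2*x.
Then F(3) - F(2) = (1365/2) - (196/3) = 3703/6.

3703/6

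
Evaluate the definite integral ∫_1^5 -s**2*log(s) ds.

124/9 - 125*log(5)/3

Integrate by parts once (u = ln s, dv = -s**2 ds).
An antiderivative is F(s) = -s**3*(3*log(s) - 1)/9.
Then F(5) - F(1) = (125/9 - 125*log(5)/3) - (1/9) = 124/9 - 125*log(5)/3.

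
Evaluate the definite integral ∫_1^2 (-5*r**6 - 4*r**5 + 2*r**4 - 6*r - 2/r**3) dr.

By the power rule, an antiderivative is F(r) = -5*r**7/7 - 2*r**6/3 + 2*r**5/5 - 3*r**2 + r**(-2).
Then F(2) - F(1) = (-55879/420) - (-313/105) = -18209/140.

-18209/140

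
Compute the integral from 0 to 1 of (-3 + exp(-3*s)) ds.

An antiderivative is F(s) = -3*s - exp(-3*s)/3.
Then F(1) - F(0) = (-3 - exp(-3)/3) - (-1/3) = -8/3 - exp(-3)/3.

-8/3 - exp(-3)/3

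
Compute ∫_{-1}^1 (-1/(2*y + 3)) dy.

-log(5)/2

An antiderivative is F(y) = -log(2*y + 3)/2.
Then F(1) - F(-1) = (-log(5)/2) - (0) = -log(5)/2.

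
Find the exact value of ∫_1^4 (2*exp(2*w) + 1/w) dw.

An antiderivative is F(w) = exp(2*w) + log(w).
Then F(4) - F(1) = (log(4) + exp(8)) - (exp(2)) = -exp(2) + log(4) + exp(8).

-exp(2) + log(4) + exp(8)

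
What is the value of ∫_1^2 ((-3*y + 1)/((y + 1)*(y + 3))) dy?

-5*log(5) + 2*log(3) + 8*log(2)

Factor the denominator: y**2 + 4*y + 3 = (y + 3)(y + 1).
Partial fractions: (-3*y + 1)/((y + 1)*(y + 3)) = -5/(y + 3) + 2/(y + 1).
An antiderivative is F(y) = 2*log(y + 1) - 5*log(y + 3).
Then F(2) - F(1) = (-5*log(5) + 2*log(3)) - (-8*log(2)) = -5*log(5) + 2*log(3) + 8*log(2).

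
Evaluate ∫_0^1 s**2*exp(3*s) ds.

-2/27 + 5*exp(3)/27

Integrate by parts twice (u = s^2, dv = exp(3*s) ds).
An antiderivative is F(s) = (9*s**2 - 6*s + 2)*exp(3*s)/27.
Then F(1) - F(0) = (5*exp(3)/27) - (2/27) = -2/27 + 5*exp(3)/27.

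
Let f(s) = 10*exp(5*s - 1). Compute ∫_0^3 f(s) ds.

-(2 - 2*exp(15))*exp(-1)

Let u = 5*s - 1, so du = 5 ds. When s = 0, u = -1; when s = 3, u = 14.
The integral becomes 2·∫ exp(u) du from -1 to 14, with antiderivative 2*exp(u).
Back in s: F(s) = 2*exp(5*s - 1).
Then F(3) - F(0) = (2*exp(14)) - (2*exp(-1)) = -(2 - 2*exp(15))*exp(-1).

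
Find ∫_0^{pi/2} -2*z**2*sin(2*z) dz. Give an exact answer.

Integrate by parts twice (u = z^2, dv = -2*sin(2*z) dz).
An antiderivative is F(z) = z**2*cos(2*z) - z*sin(2*z) - cos(2*z)/2.
Then F(pi/2) - F(0) = (1/2 - pi**2/4) - (-1/2) = 1 - pi**2/4.

1 - pi**2/4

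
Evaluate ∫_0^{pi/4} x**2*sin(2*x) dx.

-1/4 + pi/8

Integrate by parts twice (u = x^2, dv = sin(2*x) dx).
An antiderivative is F(x) = -x**2*cos(2*x)/2 + x*sin(2*x)/2 + cos(2*x)/4.
Then F(pi/4) - F(0) = (pi/8) - (1/4) = -1/4 + pi/8.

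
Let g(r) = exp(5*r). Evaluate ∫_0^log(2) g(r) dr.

Let u = exp(r), so du = exp(r) dr. When r = 0, u = 1; when r = log(2), u = 2.
The integral becomes ∫ u**4 du from 1 to 2, with antiderivative u**5/5.
Back in r: F(r) = exp(5*r)/5.
Then F(log(2)) - F(0) = (32/5) - (1/5) = 31/5.

31/5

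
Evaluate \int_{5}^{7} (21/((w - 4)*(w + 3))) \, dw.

Factor the denominator: w**2 - w - 12 = (w + 3)(w - 4).
Partial fractions: 21/((w - 4)*(w + 3)) = -3/(w + 3) + 3/(w - 4).
An antiderivative is F(w) = 3*log(w - 4) - 3*log(w + 3).
Then F(7) - F(5) = (-3*log(5) - 3*log(2) + 3*log(3)) - (-9*log(2)) = -3*log(5) + 3*log(3) + 6*log(2).

-3*log(5) + 3*log(3) + 6*log(2)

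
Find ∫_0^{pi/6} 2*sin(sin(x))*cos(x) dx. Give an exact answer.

2 - 2*cos(1/2)

Let u = sin(x), so du = cos(x) dx. When x = 0, u = 0; when x = pi/6, u = 1/2.
The integral becomes 2·∫ sin(u) du from 0 to 1/2, with antiderivative -2*cos(u).
Back in x: F(x) = -2*cos(sin(x)).
Then F(pi/6) - F(0) = (-2*cos(1/2)) - (-2) = 2 - 2*cos(1/2).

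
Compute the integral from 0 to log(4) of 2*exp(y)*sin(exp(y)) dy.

2*cos(1) - 2*cos(4)

Let u = exp(y), so du = exp(y) dy. When y = 0, u = 1; when y = log(4), u = 4.
The integral becomes 2·∫ sin(u) du from 1 to 4, with antiderivative -2*cos(u).
Back in y: F(y) = -2*cos(exp(y)).
Then F(log(4)) - F(0) = (-2*cos(4)) - (-2*cos(1)) = 2*cos(1) - 2*cos(4).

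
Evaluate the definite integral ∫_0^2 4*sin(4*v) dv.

Let u = 4*v, so du = 4 dv. When v = 0, u = 0; when v = 2, u = 8.
The integral becomes ∫ sin(u) du from 0 to 8, with antiderivative -cos(u).
Back in v: F(v) = -cos(4*v).
Then F(2) - F(0) = (-cos(8)) - (-1) = 1 - cos(8).

1 - cos(8)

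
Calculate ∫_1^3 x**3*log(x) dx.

-5 + 81*log(3)/4

Integrate by parts once (u = ln x, dv = x**3 dx).
An antiderivative is F(x) = x**4*(4*log(x) - 1)/16.
Then F(3) - F(1) = (-81/16 + 81*log(3)/4) - (-1/16) = -5 + 81*log(3)/4.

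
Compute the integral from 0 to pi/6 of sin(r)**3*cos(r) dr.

Let u = sin(r), so du = cos(r) dr. When r = 0, u = 0; when r = pi/6, u = 1/2.
The integral becomes ∫ u**3 du from 0 to 1/2, with antiderivative u**4/4.
Back in r: F(r) = sin(r)**4/4.
Then F(pi/6) - F(0) = (1/64) - (0) = 1/64.

1/64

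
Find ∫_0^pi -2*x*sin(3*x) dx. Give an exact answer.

Integrate by parts once (u = x, dv = -2*sin(3*x) dx).
An antiderivative is F(x) = 2*x*cos(3*x)/3 - 2*sin(3*x)/9.
Then F(pi) - F(0) = (-2*pi/3) - (0) = -2*pi/3.

-2*pi/3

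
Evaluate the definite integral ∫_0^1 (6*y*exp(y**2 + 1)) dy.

3*E*(-1 + E)

Let u = y**2 + 1, so du = 2*y dy. When y = 0, u = 1; when y = 1, u = 2.
The integral becomes 3·∫ exp(u) du from 1 to 2, with antiderivative 3*exp(u).
Back in y: F(y) = 3*exp(y**2 + 1).
Then F(1) - F(0) = (3*exp(2)) - (3*exp(1)) = 3*exp(1)*(-1 + exp(1)).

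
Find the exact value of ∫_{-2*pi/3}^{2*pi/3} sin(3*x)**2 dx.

Use the identity sin^2(3*x) = (1 - cos(6*x))/2.
An antiderivative is F(x) = x/2 - sin(6*x)/12.
Then F(2*pi/3) - F(-2*pi/3) = (pi/3) - (-pi/3) = 2*pi/3.

2*pi/3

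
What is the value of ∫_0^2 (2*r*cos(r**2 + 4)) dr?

-sin(4) + sin(8)

Let u = r**2 + 4, so du = 2*r dr. When r = 0, u = 4; when r = 2, u = 8.
The integral becomes ∫ cos(u) du from 4 to 8, with antiderivative sin(u).
Back in r: F(r) = sin(r**2 + 4).
Then F(2) - F(0) = (sin(8)) - (sin(4)) = -sin(4) + sin(8).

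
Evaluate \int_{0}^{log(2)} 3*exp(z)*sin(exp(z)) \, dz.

Let u = exp(z), so du = exp(z) dz. When z = 0, u = 1; when z = log(2), u = 2.
The integral becomes 3·∫ sin(u) du from 1 to 2, with antiderivative -3*cos(u).
Back in z: F(z) = -3*cos(exp(z)).
Then F(log(2)) - F(0) = (-3*cos(2)) - (-3*cos(1)) = -3*cos(2) + 3*cos(1).

-3*cos(2) + 3*cos(1)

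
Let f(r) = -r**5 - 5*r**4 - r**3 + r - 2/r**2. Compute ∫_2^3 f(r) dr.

-4031/12

By the power rule, an antiderivative is F(r) = -r**6/6 - r**5 - r**4/4 + r**2/2 + 2/r.
Then F(3) - F(2) = (-4555/12) - (-131/3) = -4031/12.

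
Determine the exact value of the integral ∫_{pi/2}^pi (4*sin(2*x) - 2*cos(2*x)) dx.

An antiderivative is F(x) = -sin(2*x) - 2*cos(2*x).
Then F(pi) - F(pi/2) = (-2) - (2) = -4.

-4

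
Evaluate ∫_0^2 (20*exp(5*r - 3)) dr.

Let u = 5*r - 3, so du = 5 dr. When r = 0, u = -3; when r = 2, u = 7.
The integral becomes 4·∫ exp(u) du from -3 to 7, with antiderivative 4*exp(u).
Back in r: F(r) = 4*exp(5*r - 3).
Then F(2) - F(0) = (4*exp(7)) - (4*exp(-3)) = -(4 - 4*exp(10))*exp(-3).

-(4 - 4*exp(10))*exp(-3)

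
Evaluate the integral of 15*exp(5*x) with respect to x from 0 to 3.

-3 + 3*exp(15)

Let u = 5*x, so du = 5 dx. When x = 0, u = 0; when x = 3, u = 15.
The integral becomes 3·∫ exp(u) du from 0 to 15, with antiderivative 3*exp(u).
Back in x: F(x) = 3*exp(5*x).
Then F(3) - F(0) = (3*exp(15)) - (3) = -3 + 3*exp(15).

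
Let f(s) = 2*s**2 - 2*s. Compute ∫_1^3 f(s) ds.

28/3

By the power rule, an antiderivative is F(s) = 2*s**3/3 - s**2.
Then F(3) - F(1) = (9) - (-1/3) = 28/3.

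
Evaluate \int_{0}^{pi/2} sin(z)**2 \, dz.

Use the identity sin^2(z) = (1 - cos(2*z))/2.
An antiderivative is F(z) = z/2 - sin(2*z)/4.
Then F(pi/2) - F(0) = (pi/4) - (0) = pi/4.

pi/4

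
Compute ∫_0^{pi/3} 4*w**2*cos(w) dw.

-4*sqrt(3) + 2*sqrt(3)*pi**2/9 + 4*pi/3

Integrate by parts twice (u = w^2, dv = 4*cos(w) dw).
An antiderivative is F(w) = 4*w**2*sin(w) + 8*w*cos(w) - 8*sin(w).
Then F(pi/3) - F(0) = (-4*sqrt(3) + 2*sqrt(3)*pi**2/9 + 4*pi/3) - (0) = -4*sqrt(3) + 2*sqrt(3)*pi**2/9 + 4*pi/3.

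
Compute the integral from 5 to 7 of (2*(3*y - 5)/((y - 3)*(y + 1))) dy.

Factor the denominator: y**2 - 2*y - 3 = (y + 1)(y - 3).
Partial fractions: 2*(3*y - 5)/((y - 3)*(y + 1)) = 4/(y + 1) + 2/(y - 3).
An antiderivative is F(y) = 2*log(y - 3) + 4*log(y + 1).
Then F(7) - F(5) = (16*log(2)) - (6*log(2) + 4*log(3)) = -4*log(3) + 10*log(2).

-4*log(3) + 10*log(2)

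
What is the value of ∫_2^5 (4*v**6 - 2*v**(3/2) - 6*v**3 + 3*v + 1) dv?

-20*sqrt(5) + 16*sqrt(2)/5 + 305835/7

By the power rule, an antiderivative is F(v) = 4*v**7/7 - 4*v**(5/2)/5 - 3*v**4/2 + 3*v**2/2 + v.
Then F(5) - F(2) = (306235/7 - 20*sqrt(5)) - (400/7 - 16*sqrt(2)/5) = -20*sqrt(5) + 16*sqrt(2)/5 + 305835/7.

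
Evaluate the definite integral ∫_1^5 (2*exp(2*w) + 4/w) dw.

-exp(2) + 4*log(5) + exp(10)

An antiderivative is F(w) = exp(2*w) + 4*log(w).
Then F(5) - F(1) = (4*log(5) + exp(10)) - (exp(2)) = -exp(2) + 4*log(5) + exp(10).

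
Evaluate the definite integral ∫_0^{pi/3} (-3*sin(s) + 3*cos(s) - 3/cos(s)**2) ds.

An antiderivative is F(s) = 3*sin(s) + 3*cos(s) - 3*tan(s).
Then F(pi/3) - F(0) = (3/2 - 3*sqrt(3)/2) - (3) = -3*sqrt(3)/2 - 3/2.

-3*sqrt(3)/2 - 3/2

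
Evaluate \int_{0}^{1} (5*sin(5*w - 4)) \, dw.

Let u = 5*w - 4, so du = 5 dw. When w = 0, u = -4; when w = 1, u = 1.
The integral becomes ∫ sin(u) du from -4 to 1, with antiderivative -cos(u).
Back in w: F(w) = -cos(5*w - 4).
Then F(1) - F(0) = (-cos(1)) - (-cos(4)) = cos(4) - cos(1).

cos(4) - cos(1)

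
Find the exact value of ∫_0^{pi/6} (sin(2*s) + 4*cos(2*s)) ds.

An antiderivative is F(s) = 2*sin(2*s) - cos(2*s)/2.
Then F(pi/6) - F(0) = (-1/4 + sqrt(3)) - (-1/2) = 1/4 + sqrt(3).

1/4 + sqrt(3)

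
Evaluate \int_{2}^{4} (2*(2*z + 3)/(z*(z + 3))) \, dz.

Factor the denominator: z**2 + 3*z = (z + 3)z.
Partial fractions: 2*(2*z + 3)/(z*(z + 3)) = 2/(z + 3) + 2/z.
An antiderivative is F(z) = 2*log(z) + 2*log(z + 3).
Then F(4) - F(2) = (4*log(2) + 2*log(7)) - (log(100)) = -2*log(5) + 2*log(2) + 2*log(7).

-2*log(5) + 2*log(2) + 2*log(7)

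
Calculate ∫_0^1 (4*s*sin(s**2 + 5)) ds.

-2*cos(6) + 2*cos(5)

Let u = s**2 + 5, so du = 2*s ds. When s = 0, u = 5; when s = 1, u = 6.
The integral becomes 2·∫ sin(u) du from 5 to 6, with antiderivative -2*cos(u).
Back in s: F(s) = -2*cos(s**2 + 5).
Then F(1) - F(0) = (-2*cos(6)) - (-2*cos(5)) = -2*cos(6) + 2*cos(5).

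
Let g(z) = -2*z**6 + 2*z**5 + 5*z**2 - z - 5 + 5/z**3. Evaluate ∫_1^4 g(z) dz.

-723747/224

By the power rule, an antiderivative is F(z) = -2*z**7/7 + z**6/3 + 5*z**3/3 - z**2/2 - 5*z - 5/(2*z**2).
Then F(4) - F(1) = (-725155/224) - (-44/7) = -723747/224.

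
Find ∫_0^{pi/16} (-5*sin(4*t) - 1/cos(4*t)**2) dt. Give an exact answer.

-3/2 + 5*sqrt(2)/8

An antiderivative is F(t) = 5*cos(4*t)/4 - tan(4*t)/4.
Then F(pi/16) - F(0) = (-1/4 + 5*sqrt(2)/8) - (5/4) = -3/2 + 5*sqrt(2)/8.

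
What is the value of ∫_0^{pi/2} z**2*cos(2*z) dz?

-pi/4

Integrate by parts twice (u = z^2, dv = cos(2*z) dz).
An antiderivative is F(z) = z**2*sin(2*z)/2 + z*cos(2*z)/2 - sin(2*z)/4.
Then F(pi/2) - F(0) = (-pi/4) - (0) = -pi/4.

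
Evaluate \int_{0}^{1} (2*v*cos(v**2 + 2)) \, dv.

Let u = v**2 + 2, so du = 2*v dv. When v = 0, u = 2; when v = 1, u = 3.
The integral becomes ∫ cos(u) du from 2 to 3, with antiderivative sin(u).
Back in v: F(v) = sin(v**2 + 2).
Then F(1) - F(0) = (sin(3)) - (sin(2)) = -sin(2) + sin(3).

-sin(2) + sin(3)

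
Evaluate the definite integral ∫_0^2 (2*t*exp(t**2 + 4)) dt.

Let u = t**2 + 4, so du = 2*t dt. When t = 0, u = 4; when t = 2, u = 8.
The integral becomes ∫ exp(u) du from 4 to 8, with antiderivative exp(u).
Back in t: F(t) = exp(t**2 + 4).
Then F(2) - F(0) = (exp(8)) - (exp(4)) = -exp(4) + exp(8).

-exp(4) + exp(8)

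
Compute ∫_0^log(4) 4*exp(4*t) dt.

255

Let u = exp(t), so du = exp(t) dt. When t = 0, u = 1; when t = log(4), u = 4.
The integral becomes 4·∫ u**3 du from 1 to 4, with antiderivative u**4.
Back in t: F(t) = exp(4*t).
Then F(log(4)) - F(0) = (256) - (1) = 255.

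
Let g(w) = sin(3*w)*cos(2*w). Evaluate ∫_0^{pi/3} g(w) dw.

Use the identity sin(3*w)cos(2*w) = [sin(5*w) + sin(w)]/2.
An antiderivative is F(w) = -cos(w)/2 - cos(5*w)/10.
Then F(pi/3) - F(0) = (-3/10) - (-3/5) = 3/10.

3/10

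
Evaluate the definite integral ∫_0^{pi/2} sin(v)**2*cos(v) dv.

1/3

Let u = sin(v), so du = cos(v) dv. When v = 0, u = 0; when v = pi/2, u = 1.
The integral becomes ∫ u**2 du from 0 to 1, with antiderivative u**3/3.
Back in v: F(v) = sin(v)**3/3.
Then F(pi/2) - F(0) = (1/3) - (0) = 1/3.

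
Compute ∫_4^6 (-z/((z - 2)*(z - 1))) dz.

log(5/12)

Factor the denominator: z**2 - 3*z + 2 = (z - 1)(z - 2).
Partial fractions: -z/((z - 2)*(z - 1)) = 1/(z - 1) - 2/(z - 2).
An antiderivative is F(z) = -2*log(z - 2) + log(z - 1).
Then F(6) - F(4) = (log(5/16)) - (log(3/4)) = log(5/12).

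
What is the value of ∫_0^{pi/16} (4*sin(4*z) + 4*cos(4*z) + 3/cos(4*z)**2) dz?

7/4

An antiderivative is F(z) = sin(4*z) - cos(4*z) + 3*tan(4*z)/4.
Then F(pi/16) - F(0) = (3/4) - (-1) = 7/4.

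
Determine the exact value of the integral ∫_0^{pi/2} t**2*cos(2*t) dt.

-pi/4

Integrate by parts twice (u = t^2, dv = cos(2*t) dt).
An antiderivative is F(t) = t**2*sin(2*t)/2 + t*cos(2*t)/2 - sin(2*t)/4.
Then F(pi/2) - F(0) = (-pi/4) - (0) = -pi/4.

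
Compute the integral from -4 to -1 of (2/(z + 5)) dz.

An antiderivative is F(z) = 2*log(z + 5).
Then F(-1) - F(-4) = (log(16)) - (0) = log(16).

log(16)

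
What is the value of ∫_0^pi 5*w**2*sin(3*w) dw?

Integrate by parts twice (u = w^2, dv = 5*sin(3*w) dw).
An antiderivative is F(w) = -5*w**2*cos(3*w)/3 + 10*w*sin(3*w)/9 + 10*cos(3*w)/27.
Then F(pi) - F(0) = (-10/27 + 5*pi**2/3) - (10/27) = -20/27 + 5*pi**2/3.

-20/27 + 5*pi**2/3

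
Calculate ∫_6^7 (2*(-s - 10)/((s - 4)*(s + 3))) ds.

Factor the denominator: s**2 - s - 12 = (s + 3)(s - 4).
Partial fractions: 2*(-s - 10)/((s - 4)*(s + 3)) = 2/(s + 3) - 4/(s - 4).
An antiderivative is F(s) = -4*log(s - 4) + 2*log(s + 3).
Then F(7) - F(6) = (log(100/81)) - (log(81/16)) = -8*log(3) + 2*log(5) + 6*log(2).

-8*log(3) + 2*log(5) + 6*log(2)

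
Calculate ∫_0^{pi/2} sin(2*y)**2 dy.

Use the identity sin^2(2*y) = (1 - cos(4*y))/2.
An antiderivative is F(y) = y/2 - sin(4*y)/8.
Then F(pi/2) - F(0) = (pi/4) - (0) = pi/4.

pi/4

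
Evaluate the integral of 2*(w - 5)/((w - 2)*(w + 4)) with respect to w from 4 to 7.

Factor the denominator: w**2 + 2*w - 8 = (w + 4)(w - 2).
Partial fractions: 2*(w - 5)/((w - 2)*(w + 4)) = 3/(w + 4) - 1/(w - 2).
An antiderivative is F(w) = -log(w - 2) + 3*log(w + 4).
Then F(7) - F(4) = (-log(5) + 3*log(11)) - (8*log(2)) = -8*log(2) - log(5) + 3*log(11).

-8*log(2) - log(5) + 3*log(11)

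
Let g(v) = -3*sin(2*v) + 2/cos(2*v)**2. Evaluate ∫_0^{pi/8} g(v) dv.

-1/2 + 3*sqrt(2)/4

An antiderivative is F(v) = 3*cos(2*v)/2 + tan(2*v).
Then F(pi/8) - F(0) = (1 + 3*sqrt(2)/4) - (3/2) = -1/2 + 3*sqrt(2)/4.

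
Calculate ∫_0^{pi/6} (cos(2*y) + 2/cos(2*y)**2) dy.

An antiderivative is F(y) = sin(2*y)/2 + tan(2*y).
Then F(pi/6) - F(0) = (5*sqrt(3)/4) - (0) = 5*sqrt(3)/4.

5*sqrt(3)/4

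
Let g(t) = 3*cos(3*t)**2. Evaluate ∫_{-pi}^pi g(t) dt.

Use the identity cos^2(3*t) = (1 + cos(6*t))/2.
An antiderivative is F(t) = 3*t/2 + sin(6*t)/4.
Then F(pi) - F(-pi) = (3*pi/2) - (-3*pi/2) = 3*pi.

3*pi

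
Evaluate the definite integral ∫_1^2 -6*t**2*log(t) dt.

14/3 - 16*log(2)

Integrate by parts once (u = ln t, dv = -6*t**2 dt).
An antiderivative is F(t) = -2*t**3*(3*log(t) - 1)/3.
Then F(2) - F(1) = (16/3 - 16*log(2)) - (2/3) = 14/3 - 16*log(2).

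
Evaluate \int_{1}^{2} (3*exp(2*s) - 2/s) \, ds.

-3*exp(2)/2 - log(4) + 3*exp(4)/2

An antiderivative is F(s) = 3*exp(2*s)/2 - 2*log(s).
Then F(2) - F(1) = (-log(4) + 3*exp(4)/2) - (3*exp(2)/2) = -3*exp(2)/2 - log(4) + 3*exp(4)/2.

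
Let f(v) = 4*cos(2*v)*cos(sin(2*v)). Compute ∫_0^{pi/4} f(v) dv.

2*sin(1)

Let u = sin(2*v), so du = 2*cos(2*v) dv. When v = 0, u = 0; when v = pi/4, u = 1.
The integral becomes 2·∫ cos(u) du from 0 to 1, with antiderivative 2*sin(u).
Back in v: F(v) = 2*sin(sin(2*v)).
Then F(pi/4) - F(0) = (2*sin(1)) - (0) = 2*sin(1).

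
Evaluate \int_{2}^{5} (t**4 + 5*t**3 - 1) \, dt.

27537/20

By the power rule, an antiderivative is F(t) = t**5/5 + 5*t**4/4 - t.
Then F(5) - F(2) = (5605/4) - (122/5) = 27537/20.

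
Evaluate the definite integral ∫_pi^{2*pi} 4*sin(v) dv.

An antiderivative is F(v) = -4*cos(v).
Then F(2*pi) - F(pi) = (-4) - (4) = -8.

-8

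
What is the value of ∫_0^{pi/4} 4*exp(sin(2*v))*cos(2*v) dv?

Let u = sin(2*v), so du = 2*cos(2*v) dv. When v = 0, u = 0; when v = pi/4, u = 1.
The integral becomes 2·∫ exp(u) du from 0 to 1, with antiderivative 2*exp(u).
Back in v: F(v) = 2*exp(sin(2*v)).
Then F(pi/4) - F(0) = (2*E) - (2) = -2 + 2*E.

-2 + 2*E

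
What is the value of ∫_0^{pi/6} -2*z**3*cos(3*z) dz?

-4/27 - pi**3/324 + 2*pi/27

Integrate by parts 3 times (u = z^3, dv = -2*cos(3*z) dz).
An antiderivative is F(z) = -2*z**3*sin(3*z)/3 - 2*z**2*cos(3*z)/3 + 4*z*sin(3*z)/9 + 4*cos(3*z)/27.
Then F(pi/6) - F(0) = (pi*(24 - pi**2)/324) - (4/27) = -4/27 - pi**3/324 + 2*pi/27.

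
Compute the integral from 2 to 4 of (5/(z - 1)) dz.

An antiderivative is F(z) = 5*log(z - 1).
Then F(4) - F(2) = (5*log(3)) - (0) = 5*log(3).

5*log(3)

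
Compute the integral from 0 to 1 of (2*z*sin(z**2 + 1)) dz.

Let u = z**2 + 1, so du = 2*z dz. When z = 0, u = 1; when z = 1, u = 2.
The integral becomes ∫ sin(u) du from 1 to 2, with antiderivative -cos(u).
Back in z: F(z) = -cos(z**2 + 1).
Then F(1) - F(0) = (-cos(2)) - (-cos(1)) = -cos(2) + cos(1).

-cos(2) + cos(1)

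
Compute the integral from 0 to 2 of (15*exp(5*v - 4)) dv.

-(3 - 3*exp(10))*exp(-4)

Let u = 5*v - 4, so du = 5 dv. When v = 0, u = -4; when v = 2, u = 6.
The integral becomes 3·∫ exp(u) du from -4 to 6, with antiderivative 3*exp(u).
Back in v: F(v) = 3*exp(5*v - 4).
Then F(2) - F(0) = (3*exp(6)) - (3*exp(-4)) = -(3 - 3*exp(10))*exp(-4).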